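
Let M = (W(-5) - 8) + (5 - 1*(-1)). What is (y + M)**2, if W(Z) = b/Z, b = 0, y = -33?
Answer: 1225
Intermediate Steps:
W(Z) = 0 (W(Z) = 0/Z = 0)
M = -2 (M = (0 - 8) + (5 - 1*(-1)) = -8 + (5 + 1) = -8 + 6 = -2)
(y + M)**2 = (-33 - 2)**2 = (-35)**2 = 1225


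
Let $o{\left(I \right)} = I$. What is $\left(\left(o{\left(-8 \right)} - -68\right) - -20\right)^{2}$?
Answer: $6400$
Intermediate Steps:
$\left(\left(o{\left(-8 \right)} - -68\right) - -20\right)^{2} = \left(\left(-8 - -68\right) - -20\right)^{2} = \left(\left(-8 + 68\right) + 20\right)^{2} = \left(60 + 20\right)^{2} = 80^{2} = 6400$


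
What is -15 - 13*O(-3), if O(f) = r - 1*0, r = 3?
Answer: -54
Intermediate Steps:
O(f) = 3 (O(f) = 3 - 1*0 = 3 + 0 = 3)
-15 - 13*O(-3) = -15 - 13*3 = -15 - 39 = -54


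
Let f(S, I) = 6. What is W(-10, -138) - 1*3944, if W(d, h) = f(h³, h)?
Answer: -3938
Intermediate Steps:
W(d, h) = 6
W(-10, -138) - 1*3944 = 6 - 1*3944 = 6 - 3944 = -3938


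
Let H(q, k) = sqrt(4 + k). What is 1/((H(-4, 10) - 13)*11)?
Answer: -13/1705 - sqrt(14)/1705 ≈ -0.0098191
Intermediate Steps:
1/((H(-4, 10) - 13)*11) = 1/((sqrt(4 + 10) - 13)*11) = 1/((sqrt(14) - 13)*11) = 1/((-13 + sqrt(14))*11) = 1/(-143 + 11*sqrt(14))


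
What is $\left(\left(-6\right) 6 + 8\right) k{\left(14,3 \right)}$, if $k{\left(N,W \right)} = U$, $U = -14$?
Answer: $392$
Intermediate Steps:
$k{\left(N,W \right)} = -14$
$\left(\left(-6\right) 6 + 8\right) k{\left(14,3 \right)} = \left(\left(-6\right) 6 + 8\right) \left(-14\right) = \left(-36 + 8\right) \left(-14\right) = \left(-28\right) \left(-14\right) = 392$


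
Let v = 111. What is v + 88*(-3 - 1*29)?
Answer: -2705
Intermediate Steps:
v + 88*(-3 - 1*29) = 111 + 88*(-3 - 1*29) = 111 + 88*(-3 - 29) = 111 + 88*(-32) = 111 - 2816 = -2705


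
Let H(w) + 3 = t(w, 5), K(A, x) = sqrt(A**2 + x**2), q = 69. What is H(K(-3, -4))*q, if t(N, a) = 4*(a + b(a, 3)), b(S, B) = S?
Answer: 2553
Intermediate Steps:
t(N, a) = 8*a (t(N, a) = 4*(a + a) = 4*(2*a) = 8*a)
H(w) = 37 (H(w) = -3 + 8*5 = -3 + 40 = 37)
H(K(-3, -4))*q = 37*69 = 2553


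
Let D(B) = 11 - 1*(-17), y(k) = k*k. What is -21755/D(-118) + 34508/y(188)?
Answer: -23998203/30926 ≈ -775.99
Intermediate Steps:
y(k) = k²
D(B) = 28 (D(B) = 11 + 17 = 28)
-21755/D(-118) + 34508/y(188) = -21755/28 + 34508/(188²) = -21755*1/28 + 34508/35344 = -21755/28 + 34508*(1/35344) = -21755/28 + 8627/8836 = -23998203/30926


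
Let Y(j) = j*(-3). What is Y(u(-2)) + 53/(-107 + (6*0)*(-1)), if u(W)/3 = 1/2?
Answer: -1069/214 ≈ -4.9953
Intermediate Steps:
u(W) = 3/2
Y(j) = -3*j
Y(u(-2)) + 53/(-107 + (6*0)*(-1)) = -3*3/2 + 53/(-107 + (6*0)*(-1)) = -9/2 + 53/(-107 + 0*(-1)) = -9/2 + 53/(-107 + 0) = -9/2 + 53/(-107) = -9/2 + 53*(-1/107) = -9/2 - 53/107 = -1069/214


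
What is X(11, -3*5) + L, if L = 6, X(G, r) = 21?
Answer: 27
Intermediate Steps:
X(11, -3*5) + L = 21 + 6 = 27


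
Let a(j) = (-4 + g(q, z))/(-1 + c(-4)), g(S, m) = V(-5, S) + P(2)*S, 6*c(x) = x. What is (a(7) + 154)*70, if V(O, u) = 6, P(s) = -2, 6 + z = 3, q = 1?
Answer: 10780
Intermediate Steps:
c(x) = x/6
z = -3 (z = -6 + 3 = -3)
g(S, m) = 6 - 2*S
a(j) = 0 (a(j) = (-4 + (6 - 2*1))/(-1 + (1/6)*(-4)) = (-4 + (6 - 2))/(-1 - 2/3) = (-4 + 4)/(-5/3) = 0*(-3/5) = 0)
(a(7) + 154)*70 = (0 + 154)*70 = 154*70 = 10780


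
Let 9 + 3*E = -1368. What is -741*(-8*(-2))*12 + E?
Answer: -142731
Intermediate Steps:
E = -459 (E = -3 + (⅓)*(-1368) = -3 - 456 = -459)
-741*(-8*(-2))*12 + E = -741*(-8*(-2))*12 - 459 = -11856*12 - 459 = -741*192 - 459 = -142272 - 459 = -142731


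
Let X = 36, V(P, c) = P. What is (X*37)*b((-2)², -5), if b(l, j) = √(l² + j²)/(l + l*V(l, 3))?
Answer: 333*√41/5 ≈ 426.45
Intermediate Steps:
b(l, j) = √(j² + l²)/(l + l²) (b(l, j) = √(l² + j²)/(l + l*l) = √(j² + l²)/(l + l²))
(X*37)*b((-2)², -5) = (36*37)*(√((-5)² + ((-2)²)²)/(((-2)²)*(1 + (-2)²))) = 1332*(√(25 + 4²)/(4*(1 + 4))) = 1332*((¼)*√(25 + 16)/5) = 1332*((¼)*(⅕)*√41) = 1332*(√41/20) = 333*√41/5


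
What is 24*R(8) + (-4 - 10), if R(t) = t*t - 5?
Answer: 1402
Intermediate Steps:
R(t) = -5 + t² (R(t) = t² - 5 = -5 + t²)
24*R(8) + (-4 - 10) = 24*(-5 + 8²) + (-4 - 10) = 24*(-5 + 64) - 14 = 24*59 - 14 = 1416 - 14 = 1402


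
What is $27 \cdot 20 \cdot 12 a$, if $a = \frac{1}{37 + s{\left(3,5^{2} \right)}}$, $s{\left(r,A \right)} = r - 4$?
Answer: $180$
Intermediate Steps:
$s{\left(r,A \right)} = -4 + r$ ($s{\left(r,A \right)} = r - 4 = -4 + r$)
$a = \frac{1}{36}$ ($a = \frac{1}{37 + \left(-4 + 3\right)} = \frac{1}{37 - 1} = \frac{1}{36} \approx 0.027778$)
$27 \cdot 20 \cdot 12 a = 27 \cdot 20 \cdot 12 \cdot \frac{1}{36} = 540 \cdot 12 \cdot \frac{1}{36} = 6480 \cdot \frac{1}{36} = 180$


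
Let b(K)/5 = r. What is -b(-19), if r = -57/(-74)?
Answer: -285/74 ≈ -3.8514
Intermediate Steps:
r = 57/74 (r = -57*(-1/74) = 57/74 ≈ 0.77027)
b(K) = 285/74 (b(K) = 5*(57/74) = 285/74)
-b(-19) = -1*285/74 = -285/74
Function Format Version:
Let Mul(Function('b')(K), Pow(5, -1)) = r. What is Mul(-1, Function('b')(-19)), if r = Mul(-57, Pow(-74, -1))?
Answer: Rational(-285, 74) ≈ -3.8514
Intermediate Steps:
r = Rational(57, 74) (r = Mul(-57, Rational(-1, 74)) = Rational(57, 74) ≈ 0.77027)
Function('b')(K) = Rational(285, 74) (Function('b')(K) = Mul(5, Rational(57, 74)) = Rational(285, 74))
Mul(-1, Function('b')(-19)) = Mul(-1, Rational(285, 74)) = Rational(-285, 74)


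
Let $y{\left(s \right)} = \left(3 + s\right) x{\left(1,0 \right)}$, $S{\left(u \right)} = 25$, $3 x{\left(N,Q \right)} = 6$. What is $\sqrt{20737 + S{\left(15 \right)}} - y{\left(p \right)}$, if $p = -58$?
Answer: $110 + \sqrt{20762} \approx 254.09$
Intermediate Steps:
$x{\left(N,Q \right)} = 2$ ($x{\left(N,Q \right)} = \frac{1}{3} \cdot 6 = 2$)
$y{\left(s \right)} = 6 + 2 s$ ($y{\left(s \right)} = \left(3 + s\right) 2 = 6 + 2 s$)
$\sqrt{20737 + S{\left(15 \right)}} - y{\left(p \right)} = \sqrt{20737 + 25} - \left(6 + 2 \left(-58\right)\right) = \sqrt{20762} - \left(6 - 116\right) = \sqrt{20762} - -110 = \sqrt{20762} + 110 = 110 + \sqrt{20762}$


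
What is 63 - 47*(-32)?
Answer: 1567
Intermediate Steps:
63 - 47*(-32) = 63 + 1504 = 1567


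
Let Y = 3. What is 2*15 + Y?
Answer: 33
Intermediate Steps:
2*15 + Y = 2*15 + 3 = 30 + 3 = 33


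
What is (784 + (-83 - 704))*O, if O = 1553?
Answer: -4659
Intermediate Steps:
(784 + (-83 - 704))*O = (784 + (-83 - 704))*1553 = (784 - 787)*1553 = -3*1553 = -4659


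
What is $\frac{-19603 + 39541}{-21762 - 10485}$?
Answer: $- \frac{6646}{10749} \approx -0.61829$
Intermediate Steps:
$\frac{-19603 + 39541}{-21762 - 10485} = \frac{19938}{-21762 - 10485} = \frac{19938}{-32247} = 19938 \left(- \frac{1}{32247}\right) = - \frac{6646}{10749}$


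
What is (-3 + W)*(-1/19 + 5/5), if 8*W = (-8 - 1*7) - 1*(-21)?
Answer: -81/38 ≈ -2.1316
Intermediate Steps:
W = 3/4 (W = ((-8 - 1*7) - 1*(-21))/8 = ((-8 - 7) + 21)/8 = (-15 + 21)/8 = (1/8)*6 = 3/4 ≈ 0.75000)
(-3 + W)*(-1/19 + 5/5) = (-3 + 3/4)*(-1/19 + 5/5) = -9*(-1*1/19 + 5*(1/5))/4 = -9*(-1/19 + 1)/4 = -9/4*18/19 = -81/38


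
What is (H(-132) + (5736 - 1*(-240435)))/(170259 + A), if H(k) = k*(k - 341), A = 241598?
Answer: 308607/411857 ≈ 0.74931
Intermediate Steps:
H(k) = k*(-341 + k)
(H(-132) + (5736 - 1*(-240435)))/(170259 + A) = (-132*(-341 - 132) + (5736 - 1*(-240435)))/(170259 + 241598) = (-132*(-473) + (5736 + 240435))/411857 = (62436 + 246171)*(1/411857) = 308607*(1/411857) = 308607/411857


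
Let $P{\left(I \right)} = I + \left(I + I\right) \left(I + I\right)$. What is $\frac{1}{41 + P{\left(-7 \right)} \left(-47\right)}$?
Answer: $- \frac{1}{8842} \approx -0.0001131$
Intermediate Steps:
$P{\left(I \right)} = I + 4 I^{2}$ ($P{\left(I \right)} = I + 2 I 2 I = I + 4 I^{2}$)
$\frac{1}{41 + P{\left(-7 \right)} \left(-47\right)} = \frac{1}{41 + - 7 \left(1 + 4 \left(-7\right)\right) \left(-47\right)} = \frac{1}{41 + - 7 \left(1 - 28\right) \left(-47\right)} = \frac{1}{41 + \left(-7\right) \left(-27\right) \left(-47\right)} = \frac{1}{41 + 189 \left(-47\right)} = \frac{1}{41 - 8883} = \frac{1}{-8842} = - \frac{1}{8842}$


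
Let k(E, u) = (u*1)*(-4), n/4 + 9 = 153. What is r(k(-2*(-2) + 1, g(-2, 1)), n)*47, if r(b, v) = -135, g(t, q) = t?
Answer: -6345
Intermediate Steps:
n = 576 (n = -36 + 4*153 = -36 + 612 = 576)
k(E, u) = -4*u (k(E, u) = u*(-4) = -4*u)
r(k(-2*(-2) + 1, g(-2, 1)), n)*47 = -135*47 = -6345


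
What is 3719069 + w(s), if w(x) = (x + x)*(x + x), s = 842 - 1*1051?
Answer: 3893793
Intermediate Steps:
s = -209 (s = 842 - 1051 = -209)
w(x) = 4*x**2 (w(x) = (2*x)*(2*x) = 4*x**2)
3719069 + w(s) = 3719069 + 4*(-209)**2 = 3719069 + 4*43681 = 3719069 + 174724 = 3893793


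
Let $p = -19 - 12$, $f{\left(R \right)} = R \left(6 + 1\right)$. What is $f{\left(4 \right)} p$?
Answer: $-868$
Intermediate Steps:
$f{\left(R \right)} = 7 R$ ($f{\left(R \right)} = R 7 = 7 R$)
$p = -31$ ($p = -19 - 12 = -31$)
$f{\left(4 \right)} p = 7 \cdot 4 \left(-31\right) = 28 \left(-31\right) = -868$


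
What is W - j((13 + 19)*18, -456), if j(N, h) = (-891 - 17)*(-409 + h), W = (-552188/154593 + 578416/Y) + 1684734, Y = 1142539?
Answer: 158843969814343234/176628531627 ≈ 8.9931e+5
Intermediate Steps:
W = 297571551124821574/176628531627 (W = (-552188/154593 + 578416/1142539) + 1684734 = -541477260644/176628531627 + 1684734 = 297571551124821574/176628531627 ≈ 1.6847e+6)
j(N, h) = 371372 - 908*h (j(N, h) = -908*(-409 + h) = 371372 - 908*h)
W - j((13 + 19)*18, -456) = 297571551124821574/176628531627 - (371372 - 908*(-456)) = 297571551124821574/176628531627 - (371372 + 414048) = 297571551124821574/176628531627 - 1*785420 = 297571551124821574/176628531627 - 785420 = 158843969814343234/176628531627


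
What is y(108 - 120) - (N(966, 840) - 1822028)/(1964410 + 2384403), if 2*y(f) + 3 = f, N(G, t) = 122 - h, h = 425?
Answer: -8798219/1242518 ≈ -7.0810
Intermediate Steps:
N(G, t) = -303 (N(G, t) = 122 - 1*425 = 122 - 425 = -303)
y(f) = -3/2 + f/2
y(108 - 120) - (N(966, 840) - 1822028)/(1964410 + 2384403) = (-3/2 + (108 - 120)/2) - (-303 - 1822028)/(1964410 + 2384403) = (-3/2 + (½)*(-12)) - (-1822331)/4348813 = (-3/2 - 6) - (-1822331)/4348813 = -15/2 - 1*(-260333/621259) = -15/2 + 260333/621259 = -8798219/1242518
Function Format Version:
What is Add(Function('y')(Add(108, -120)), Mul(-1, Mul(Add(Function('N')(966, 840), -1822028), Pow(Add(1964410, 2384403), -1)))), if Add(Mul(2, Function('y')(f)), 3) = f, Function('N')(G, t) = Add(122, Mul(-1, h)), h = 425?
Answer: Rational(-8798219, 1242518) ≈ -7.0810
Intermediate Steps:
Function('N')(G, t) = -303 (Function('N')(G, t) = Add(122, Mul(-1, 425)) = Add(122, -425) = -303)
Function('y')(f) = Add(Rational(-3, 2), Mul(Rational(1, 2), f))
Add(Function('y')(Add(108, -120)), Mul(-1, Mul(Add(Function('N')(966, 840), -1822028), Pow(Add(1964410, 2384403), -1)))) = Add(Add(Rational(-3, 2), Mul(Rational(1, 2), Add(108, -120))), Mul(-1, Mul(Add(-303, -1822028), Pow(Add(1964410, 2384403), -1)))) = Add(Add(Rational(-3, 2), Mul(Rational(1, 2), -12)), Mul(-1, Mul(-1822331, Pow(4348813, -1)))) = Add(Add(Rational(-3, 2), -6), Mul(-1, Mul(-1822331, Rational(1, 4348813)))) = Add(Rational(-15, 2), Mul(-1, Rational(-260333, 621259))) = Add(Rational(-15, 2), Rational(260333, 621259)) = Rational(-8798219, 1242518)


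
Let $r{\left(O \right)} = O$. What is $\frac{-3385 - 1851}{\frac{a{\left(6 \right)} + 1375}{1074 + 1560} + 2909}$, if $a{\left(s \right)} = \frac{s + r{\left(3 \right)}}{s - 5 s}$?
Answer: $- \frac{110332992}{61309445} \approx -1.7996$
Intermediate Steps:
$a{\left(s \right)} = - \frac{3 + s}{4 s}$ ($a{\left(s \right)} = \frac{s + 3}{s - 5 s} = \frac{3 + s}{\left(-4\right) s} = \left(3 + s\right) \left(- \frac{1}{4 s}\right) = - \frac{3 + s}{4 s}$)
$\frac{-3385 - 1851}{\frac{a{\left(6 \right)} + 1375}{1074 + 1560} + 2909} = \frac{-3385 - 1851}{\frac{\frac{-3 - 6}{4 \cdot 6} + 1375}{1074 + 1560} + 2909} = - \frac{5236}{\frac{\frac{1}{4} \cdot \frac{1}{6} \left(-3 - 6\right) + 1375}{2634} + 2909} = - \frac{5236}{\left(\frac{1}{4} \cdot \frac{1}{6} \left(-9\right) + 1375\right) \frac{1}{2634} + 2909} = - \frac{5236}{\left(- \frac{3}{8} + 1375\right) \frac{1}{2634} + 2909} = - \frac{5236}{\frac{10997}{8} \cdot \frac{1}{2634} + 2909} = - \frac{5236}{\frac{10997}{21072} + 2909} = - \frac{5236}{\frac{61309445}{21072}} = \left(-5236\right) \frac{21072}{61309445} = - \frac{110332992}{61309445}$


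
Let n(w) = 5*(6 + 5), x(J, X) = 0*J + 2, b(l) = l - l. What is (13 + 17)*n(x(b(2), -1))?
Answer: 1650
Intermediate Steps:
b(l) = 0
x(J, X) = 2 (x(J, X) = 0 + 2 = 2)
n(w) = 55 (n(w) = 5*11 = 55)
(13 + 17)*n(x(b(2), -1)) = (13 + 17)*55 = 30*55 = 1650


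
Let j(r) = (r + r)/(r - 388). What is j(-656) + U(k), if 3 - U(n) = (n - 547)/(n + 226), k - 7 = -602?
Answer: 12433/10701 ≈ 1.1619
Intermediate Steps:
k = -595 (k = 7 - 602 = -595)
j(r) = 2*r/(-388 + r) (j(r) = (2*r)/(-388 + r) = 2*r/(-388 + r))
U(n) = 3 - (-547 + n)/(226 + n) (U(n) = 3 - (n - 547)/(n + 226) = 3 - (-547 + n)/(226 + n))
j(-656) + U(k) = 2*(-656)/(-388 - 656) + (1225 + 2*(-595))/(226 - 595) = 2*(-656)/(-1044) + (1225 - 1190)/(-369) = 2*(-656)*(-1/1044) - 1/369*35 = 328/261 - 35/369 = 12433/10701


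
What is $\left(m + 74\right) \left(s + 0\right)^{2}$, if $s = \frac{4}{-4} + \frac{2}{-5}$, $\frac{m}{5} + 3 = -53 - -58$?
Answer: $\frac{4116}{25} \approx 164.64$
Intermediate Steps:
$m = 10$ ($m = -15 + 5 \left(-53 - -58\right) = -15 + 5 \left(-53 + 58\right) = -15 + 5 \cdot 5 = -15 + 25 = 10$)
$s = - \frac{7}{5}$ ($s = 4 \left(- \frac{1}{4}\right) + 2 \left(- \frac{1}{5}\right) = -1 - \frac{2}{5} = - \frac{7}{5} \approx -1.4$)
$\left(m + 74\right) \left(s + 0\right)^{2} = \left(10 + 74\right) \left(- \frac{7}{5} + 0\right)^{2} = 84 \left(- \frac{7}{5}\right)^{2} = 84 \cdot \frac{49}{25} = \frac{4116}{25}$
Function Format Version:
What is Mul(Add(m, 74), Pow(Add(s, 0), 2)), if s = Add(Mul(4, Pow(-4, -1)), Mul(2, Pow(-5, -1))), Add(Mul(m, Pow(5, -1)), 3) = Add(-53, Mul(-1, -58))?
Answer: Rational(4116, 25) ≈ 164.64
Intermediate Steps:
m = 10 (m = Add(-15, Mul(5, Add(-53, Mul(-1, -58)))) = Add(-15, Mul(5, Add(-53, 58))) = Add(-15, Mul(5, 5)) = Add(-15, 25) = 10)
s = Rational(-7, 5) (s = Add(Mul(4, Rational(-1, 4)), Mul(2, Rational(-1, 5))) = Add(-1, Rational(-2, 5)) = Rational(-7, 5) ≈ -1.4000)
Mul(Add(m, 74), Pow(Add(s, 0), 2)) = Mul(Add(10, 74), Pow(Add(Rational(-7, 5), 0), 2)) = Mul(84, Pow(Rational(-7, 5), 2)) = Mul(84, Rational(49, 25)) = Rational(4116, 25)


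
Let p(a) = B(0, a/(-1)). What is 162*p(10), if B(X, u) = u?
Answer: -1620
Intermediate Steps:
p(a) = -a (p(a) = a/(-1) = a*(-1) = -a)
162*p(10) = 162*(-1*10) = 162*(-10) = -1620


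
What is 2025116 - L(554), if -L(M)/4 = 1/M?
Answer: 560957134/277 ≈ 2.0251e+6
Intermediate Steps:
L(M) = -4/M
2025116 - L(554) = 2025116 - (-4)/554 = 2025116 - 1*(-2/277) = 2025116 + 2/277 = 560957134/277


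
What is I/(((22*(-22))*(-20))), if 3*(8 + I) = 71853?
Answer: 23943/9680 ≈ 2.4734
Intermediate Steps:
I = 23943 (I = -8 + (1/3)*71853 = -8 + 23951 = 23943)
I/(((22*(-22))*(-20))) = 23943/(((22*(-22))*(-20))) = 23943/((-484*(-20))) = 23943/9680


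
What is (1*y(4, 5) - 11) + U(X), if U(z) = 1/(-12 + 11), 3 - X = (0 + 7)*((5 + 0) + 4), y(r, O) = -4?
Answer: -16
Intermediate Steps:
X = -60 (X = 3 - (0 + 7)*((5 + 0) + 4) = 3 - 7*(5 + 4) = 3 - 7*9 = 3 - 1*63 = 3 - 63 = -60)
U(z) = -1 (U(z) = 1/(-1) = -1)
(1*y(4, 5) - 11) + U(X) = (1*(-4) - 11) - 1 = (-4 - 11) - 1 = -15 - 1 = -16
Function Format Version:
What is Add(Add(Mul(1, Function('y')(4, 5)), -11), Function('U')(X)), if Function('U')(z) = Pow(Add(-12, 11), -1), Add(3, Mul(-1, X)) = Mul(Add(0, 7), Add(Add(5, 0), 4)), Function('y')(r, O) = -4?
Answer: -16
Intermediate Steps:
X = -60 (X = Add(3, Mul(-1, Mul(Add(0, 7), Add(Add(5, 0), 4)))) = Add(3, Mul(-1, Mul(7, Add(5, 4)))) = Add(3, Mul(-1, Mul(7, 9))) = Add(3, Mul(-1, 63)) = Add(3, -63) = -60)
Function('U')(z) = -1 (Function('U')(z) = Pow(-1, -1) = -1)
Add(Add(Mul(1, Function('y')(4, 5)), -11), Function('U')(X)) = Add(Add(Mul(1, -4), -11), -1) = Add(Add(-4, -11), -1) = Add(-15, -1) = -16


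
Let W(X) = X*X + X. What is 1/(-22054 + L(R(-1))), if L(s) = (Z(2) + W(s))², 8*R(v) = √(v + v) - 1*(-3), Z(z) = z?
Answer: -4096*I/(4452*√2 + 90308295*I) ≈ -4.5356e-5 - 3.1621e-9*I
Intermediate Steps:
W(X) = X + X² (W(X) = X² + X = X + X²)
R(v) = 3/8 + √2*√v/8 (R(v) = (√(v + v) - 1*(-3))/8 = (√(2*v) + 3)/8 = (√2*√v + 3)/8 = (3 + √2*√v)/8 = 3/8 + √2*√v/8)
L(s) = (2 + s*(1 + s))²
1/(-22054 + L(R(-1))) = 1/(-22054 + (2 + (3/8 + √2*√(-1)/8)*(1 + (3/8 + √2*√(-1)/8)))²) = 1/(-22054 + (2 + (3/8 + √2*I/8)*(1 + (3/8 + √2*I/8)))²) = 1/(-22054 + (2 + (3/8 + I*√2/8)*(1 + (3/8 + I*√2/8)))²) = 1/(-22054 + (2 + (3/8 + I*√2/8)*(11/8 + I*√2/8))²)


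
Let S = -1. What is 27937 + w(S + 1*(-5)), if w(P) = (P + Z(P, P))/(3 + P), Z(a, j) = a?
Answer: 27941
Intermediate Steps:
w(P) = 2*P/(3 + P) (w(P) = (P + P)/(3 + P) = (2*P)/(3 + P) = 2*P/(3 + P))
27937 + w(S + 1*(-5)) = 27937 + 2*(-1 + 1*(-5))/(3 + (-1 + 1*(-5))) = 27937 + 2*(-1 - 5)/(3 + (-1 - 5)) = 27937 + 2*(-6)/(3 - 6) = 27937 + 2*(-6)/(-3) = 27937 + 2*(-6)*(-1/3) = 27937 + 4 = 27941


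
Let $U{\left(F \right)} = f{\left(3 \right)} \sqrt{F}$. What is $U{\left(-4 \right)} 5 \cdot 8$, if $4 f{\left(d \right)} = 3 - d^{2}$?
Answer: $- 120 i \approx - 120.0 i$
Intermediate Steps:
$f{\left(d \right)} = \frac{3}{4} - \frac{d^{2}}{4}$ ($f{\left(d \right)} = \frac{3 - d^{2}}{4} = \frac{3}{4} - \frac{d^{2}}{4}$)
$U{\left(F \right)} = - \frac{3 \sqrt{F}}{2}$ ($U{\left(F \right)} = \left(\frac{3}{4} - \frac{3^{2}}{4}\right) \sqrt{F} = \left(\frac{3}{4} - \frac{9}{4}\right) \sqrt{F} = - \frac{3 \sqrt{F}}{2}$)
$U{\left(-4 \right)} 5 \cdot 8 = - \frac{3 \sqrt{-4}}{2} \cdot 5 \cdot 8 = - \frac{3 \cdot 2 i}{2} \cdot 5 \cdot 8 = - 3 i 5 \cdot 8 = - 15 i 8 = - 120 i$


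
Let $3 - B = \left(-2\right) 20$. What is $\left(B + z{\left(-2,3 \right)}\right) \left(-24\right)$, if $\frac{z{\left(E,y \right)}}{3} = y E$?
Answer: $-600$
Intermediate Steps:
$z{\left(E,y \right)} = 3 E y$ ($z{\left(E,y \right)} = 3 y E = 3 E y$)
$B = 43$ ($B = 3 - \left(-2\right) 20 = 3 - -40 = 3 + 40 = 43$)
$\left(B + z{\left(-2,3 \right)}\right) \left(-24\right) = \left(43 + 3 \left(-2\right) 3\right) \left(-24\right) = \left(43 - 18\right) \left(-24\right) = 25 \left(-24\right) = -600$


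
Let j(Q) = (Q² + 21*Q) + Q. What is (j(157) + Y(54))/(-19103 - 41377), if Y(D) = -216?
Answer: -27887/60480 ≈ -0.46109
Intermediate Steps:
j(Q) = Q² + 22*Q
(j(157) + Y(54))/(-19103 - 41377) = (157*(22 + 157) - 216)/(-19103 - 41377) = (157*179 - 216)/(-60480) = (28103 - 216)*(-1/60480) = 27887*(-1/60480) = -27887/60480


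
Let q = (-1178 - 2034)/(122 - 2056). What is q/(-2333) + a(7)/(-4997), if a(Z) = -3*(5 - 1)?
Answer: 19046950/11273286967 ≈ 0.0016896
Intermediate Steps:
q = 1606/967 (q = -3212/(-1934) = -3212*(-1/1934) = 1606/967 ≈ 1.6608)
a(Z) = -12 (a(Z) = -3*4 = -12)
q/(-2333) + a(7)/(-4997) = (1606/967)/(-2333) - 12/(-4997) = (1606/967)*(-1/2333) - 12*(-1/4997) = -1606/2256011 + 12/4997 = 19046950/11273286967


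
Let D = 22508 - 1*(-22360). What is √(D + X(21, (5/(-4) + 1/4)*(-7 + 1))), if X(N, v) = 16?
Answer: 14*√229 ≈ 211.86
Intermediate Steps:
D = 44868 (D = 22508 + 22360 = 44868)
√(D + X(21, (5/(-4) + 1/4)*(-7 + 1))) = √(44868 + 16) = √44884 = 14*√229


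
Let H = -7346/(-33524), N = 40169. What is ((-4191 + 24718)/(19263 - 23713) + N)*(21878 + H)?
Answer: 3855582841073871/4387700 ≈ 8.7873e+8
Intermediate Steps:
H = 3673/16762 (H = -7346*(-1/33524) = 3673/16762 ≈ 0.21913)
((-4191 + 24718)/(19263 - 23713) + N)*(21878 + H) = ((-4191 + 24718)/(19263 - 23713) + 40169)*(21878 + 3673/16762) = (20527/(-4450) + 40169)*(366722709/16762) = (20527*(-1/4450) + 40169)*(366722709/16762) = (-20527/4450 + 40169)*(366722709/16762) = (178731523/4450)*(366722709/16762) = 3855582841073871/4387700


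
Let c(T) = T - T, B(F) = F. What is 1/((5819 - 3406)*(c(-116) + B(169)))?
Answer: 1/407797 ≈ 2.4522e-6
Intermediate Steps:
c(T) = 0
1/((5819 - 3406)*(c(-116) + B(169))) = 1/((5819 - 3406)*(0 + 169)) = 1/(2413*169) = 1/407797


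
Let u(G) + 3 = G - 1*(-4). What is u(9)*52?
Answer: 520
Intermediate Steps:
u(G) = 1 + G (u(G) = -3 + (G - 1*(-4)) = -3 + (G + 4) = -3 + (4 + G) = 1 + G)
u(9)*52 = (1 + 9)*52 = 10*52 = 520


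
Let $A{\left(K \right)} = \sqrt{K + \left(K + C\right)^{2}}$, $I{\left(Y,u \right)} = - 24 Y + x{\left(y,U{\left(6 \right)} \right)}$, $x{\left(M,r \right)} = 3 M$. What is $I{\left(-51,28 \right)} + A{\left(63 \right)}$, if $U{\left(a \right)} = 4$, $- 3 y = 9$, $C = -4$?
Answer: $1215 + 2 \sqrt{886} \approx 1274.5$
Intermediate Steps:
$y = -3$ ($y = \left(- \frac{1}{3}\right) 9 = -3$)
$I{\left(Y,u \right)} = -9 - 24 Y$ ($I{\left(Y,u \right)} = - 24 Y + 3 \left(-3\right) = - 24 Y - 9 = -9 - 24 Y$)
$A{\left(K \right)} = \sqrt{K + \left(-4 + K\right)^{2}}$ ($A{\left(K \right)} = \sqrt{K + \left(K - 4\right)^{2}} = \sqrt{K + \left(-4 + K\right)^{2}}$)
$I{\left(-51,28 \right)} + A{\left(63 \right)} = \left(-9 - -1224\right) + \sqrt{63 + \left(-4 + 63\right)^{2}} = \left(-9 + 1224\right) + \sqrt{63 + 59^{2}} = 1215 + \sqrt{63 + 3481} = 1215 + \sqrt{3544} = 1215 + 2 \sqrt{886}$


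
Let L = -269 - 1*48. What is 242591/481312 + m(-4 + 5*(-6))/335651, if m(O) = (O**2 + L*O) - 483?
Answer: 86937415453/161552854112 ≈ 0.53814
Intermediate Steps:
L = -317 (L = -269 - 48 = -317)
m(O) = -483 + O**2 - 317*O (m(O) = (O**2 - 317*O) - 483 = -483 + O**2 - 317*O)
242591/481312 + m(-4 + 5*(-6))/335651 = 242591/481312 + (-483 + (-4 + 5*(-6))**2 - 317*(-4 + 5*(-6)))/335651 = 242591*(1/481312) + (-483 + (-4 - 30)**2 - 317*(-4 - 30))*(1/335651) = 242591/481312 + (-483 + (-34)**2 - 317*(-34))*(1/335651) = 242591/481312 + (-483 + 1156 + 10778)*(1/335651) = 242591/481312 + 11451*(1/335651) = 242591/481312 + 11451/335651 = 86937415453/161552854112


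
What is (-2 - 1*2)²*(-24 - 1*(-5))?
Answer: -304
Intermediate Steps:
(-2 - 1*2)²*(-24 - 1*(-5)) = (-2 - 2)²*(-24 + 5) = (-4)²*(-19) = 16*(-19) = -304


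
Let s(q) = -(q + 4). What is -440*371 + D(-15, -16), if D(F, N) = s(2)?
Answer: -163246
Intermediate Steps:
s(q) = -4 - q (s(q) = -(4 + q) = -4 - q)
D(F, N) = -6 (D(F, N) = -4 - 1*2 = -4 - 2 = -6)
-440*371 + D(-15, -16) = -440*371 - 6 = -163240 - 6 = -163246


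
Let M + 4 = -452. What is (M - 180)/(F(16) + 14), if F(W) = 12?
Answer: -318/13 ≈ -24.462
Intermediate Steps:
M = -456 (M = -4 - 452 = -456)
(M - 180)/(F(16) + 14) = (-456 - 180)/(12 + 14) = -636/26 = -636*1/26 = -318/13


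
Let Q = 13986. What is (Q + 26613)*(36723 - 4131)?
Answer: 1323202608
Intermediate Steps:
(Q + 26613)*(36723 - 4131) = (13986 + 26613)*(36723 - 4131) = 40599*32592 = 1323202608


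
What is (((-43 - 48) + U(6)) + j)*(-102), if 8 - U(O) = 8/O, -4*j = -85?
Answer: 12869/2 ≈ 6434.5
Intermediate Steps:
j = 85/4 (j = -¼*(-85) = 85/4 ≈ 21.250)
U(O) = 8 - 8/O
(((-43 - 48) + U(6)) + j)*(-102) = (((-43 - 48) + (8 - 8/6)) + 85/4)*(-102) = ((-91 + (8 - 8*⅙)) + 85/4)*(-102) = ((-91 + (8 - 4/3)) + 85/4)*(-102) = ((-91 + 20/3) + 85/4)*(-102) = (-253/3 + 85/4)*(-102) = -757/12*(-102) = 12869/2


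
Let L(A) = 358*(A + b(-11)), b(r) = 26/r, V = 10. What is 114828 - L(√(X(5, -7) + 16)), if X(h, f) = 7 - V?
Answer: 1272416/11 - 358*√13 ≈ 1.1438e+5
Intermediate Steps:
X(h, f) = -3 (X(h, f) = 7 - 1*10 = 7 - 10 = -3)
L(A) = -9308/11 + 358*A (L(A) = 358*(A + 26/(-11)) = 358*(A + 26*(-1/11)) = 358*(A - 26/11) = 358*(-26/11 + A) = -9308/11 + 358*A)
114828 - L(√(X(5, -7) + 16)) = 114828 - (-9308/11 + 358*√(-3 + 16)) = 114828 - (-9308/11 + 358*√13) = 114828 + (9308/11 - 358*√13) = 1272416/11 - 358*√13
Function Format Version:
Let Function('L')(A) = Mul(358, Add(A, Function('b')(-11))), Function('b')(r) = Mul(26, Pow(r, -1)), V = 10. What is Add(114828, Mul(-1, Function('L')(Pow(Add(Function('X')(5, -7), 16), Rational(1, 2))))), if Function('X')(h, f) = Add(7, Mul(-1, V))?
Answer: Add(Rational(1272416, 11), Mul(-358, Pow(13, Rational(1, 2)))) ≈ 1.1438e+5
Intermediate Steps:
Function('X')(h, f) = -3 (Function('X')(h, f) = Add(7, Mul(-1, 10)) = Add(7, -10) = -3)
Function('L')(A) = Add(Rational(-9308, 11), Mul(358, A)) (Function('L')(A) = Mul(358, Add(A, Mul(26, Pow(-11, -1)))) = Mul(358, Add(A, Mul(26, Rational(-1, 11)))) = Mul(358, Add(A, Rational(-26, 11))) = Mul(358, Add(Rational(-26, 11), A)) = Add(Rational(-9308, 11), Mul(358, A)))
Add(114828, Mul(-1, Function('L')(Pow(Add(Function('X')(5, -7), 16), Rational(1, 2))))) = Add(114828, Mul(-1, Add(Rational(-9308, 11), Mul(358, Pow(Add(-3, 16), Rational(1, 2)))))) = Add(114828, Mul(-1, Add(Rational(-9308, 11), Mul(358, Pow(13, Rational(1, 2)))))) = Add(114828, Add(Rational(9308, 11), Mul(-358, Pow(13, Rational(1, 2))))) = Add(Rational(1272416, 11), Mul(-358, Pow(13, Rational(1, 2))))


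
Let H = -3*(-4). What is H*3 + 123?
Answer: 159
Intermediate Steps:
H = 12
H*3 + 123 = 12*3 + 123 = 36 + 123 = 159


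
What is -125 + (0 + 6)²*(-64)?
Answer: -2429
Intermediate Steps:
-125 + (0 + 6)²*(-64) = -125 + 6²*(-64) = -125 + 36*(-64) = -125 - 2304 = -2429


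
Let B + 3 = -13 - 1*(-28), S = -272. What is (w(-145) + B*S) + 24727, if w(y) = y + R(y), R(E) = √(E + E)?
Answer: 21318 + I*√290 ≈ 21318.0 + 17.029*I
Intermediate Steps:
R(E) = √2*√E (R(E) = √(2*E) = √2*√E)
B = 12 (B = -3 + (-13 - 1*(-28)) = -3 + (-13 + 28) = -3 + 15 = 12)
w(y) = y + √2*√y
(w(-145) + B*S) + 24727 = ((-145 + √2*√(-145)) + 12*(-272)) + 24727 = ((-145 + √2*(I*√145)) - 3264) + 24727 = ((-145 + I*√290) - 3264) + 24727 = (-3409 + I*√290) + 24727 = 21318 + I*√290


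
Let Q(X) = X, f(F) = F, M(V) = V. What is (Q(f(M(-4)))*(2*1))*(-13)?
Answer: 104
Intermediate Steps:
(Q(f(M(-4)))*(2*1))*(-13) = -8*(-13) = 104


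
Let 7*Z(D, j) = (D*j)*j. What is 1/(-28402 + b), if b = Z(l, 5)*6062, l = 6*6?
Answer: 1/750998 ≈ 1.3316e-6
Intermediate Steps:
l = 36
Z(D, j) = D*j**2/7 (Z(D, j) = ((D*j)*j)/7 = (D*j**2)/7 = D*j**2/7)
b = 779400 (b = ((1/7)*36*5**2)*6062 = ((1/7)*36*25)*6062 = (900/7)*6062 = 779400)
1/(-28402 + b) = 1/(-28402 + 779400) = 1/750998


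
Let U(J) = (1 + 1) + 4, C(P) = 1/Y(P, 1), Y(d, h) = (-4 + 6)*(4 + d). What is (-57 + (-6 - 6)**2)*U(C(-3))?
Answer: 522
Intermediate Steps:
Y(d, h) = 8 + 2*d (Y(d, h) = 2*(4 + d) = 8 + 2*d)
C(P) = 1/(8 + 2*P)
U(J) = 6 (U(J) = 2 + 4 = 6)
(-57 + (-6 - 6)**2)*U(C(-3)) = (-57 + (-6 - 6)**2)*6 = (-57 + (-12)**2)*6 = (-57 + 144)*6 = 87*6 = 522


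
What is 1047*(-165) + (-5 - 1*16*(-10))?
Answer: -172600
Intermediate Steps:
1047*(-165) + (-5 - 1*16*(-10)) = -172755 + (-5 - 16*(-10)) = -172755 + (-5 + 160) = -172755 + 155 = -172600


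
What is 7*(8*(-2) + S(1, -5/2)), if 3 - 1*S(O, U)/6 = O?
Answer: -28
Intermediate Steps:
S(O, U) = 18 - 6*O
7*(8*(-2) + S(1, -5/2)) = 7*(8*(-2) + (18 - 6*1)) = 7*(-16 + (18 - 6)) = 7*(-16 + 12) = 7*(-4) = -28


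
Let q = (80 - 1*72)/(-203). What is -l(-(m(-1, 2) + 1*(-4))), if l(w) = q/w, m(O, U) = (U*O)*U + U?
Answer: 4/609 ≈ 0.0065681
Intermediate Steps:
m(O, U) = U + O*U² (m(O, U) = (O*U)*U + U = O*U² + U = U + O*U²)
q = -8/203 (q = (80 - 72)*(-1/203) = 8*(-1/203) = -8/203 ≈ -0.039409)
l(w) = -8/(203*w)
-l(-(m(-1, 2) + 1*(-4))) = -(-8)/(203*((-(2*(1 - 1*2) + 1*(-4))))) = -(-8)/(203*((-(2*(1 - 2) - 4)))) = -(-8)/(203*((-(2*(-1) - 4)))) = -(-8)/(203*((-(-2 - 4)))) = -(-8)/(203*((-1*(-6)))) = -(-8)/(203*6) = -1*(-4/609) = 4/609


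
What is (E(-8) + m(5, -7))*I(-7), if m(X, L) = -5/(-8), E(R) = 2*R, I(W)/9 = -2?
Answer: 1107/4 ≈ 276.75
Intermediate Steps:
I(W) = -18 (I(W) = 9*(-2) = -18)
m(X, L) = 5/8 (m(X, L) = -5*(-⅛) = 5/8)
(E(-8) + m(5, -7))*I(-7) = (2*(-8) + 5/8)*(-18) = (-16 + 5/8)*(-18) = -123/8*(-18) = 1107/4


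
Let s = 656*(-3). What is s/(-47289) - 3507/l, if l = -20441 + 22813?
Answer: -53724809/37389836 ≈ -1.4369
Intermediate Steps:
s = -1968
l = 2372
s/(-47289) - 3507/l = -1968/(-47289) - 3507/2372 = -1968*(-1/47289) - 3507*1/2372 = 656/15763 - 3507/2372 = -53724809/37389836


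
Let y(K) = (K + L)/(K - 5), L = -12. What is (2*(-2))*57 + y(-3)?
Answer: -1809/8 ≈ -226.13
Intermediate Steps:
y(K) = (-12 + K)/(-5 + K) (y(K) = (K - 12)/(K - 5) = (-12 + K)/(-5 + K))
(2*(-2))*57 + y(-3) = (2*(-2))*57 + (-12 - 3)/(-5 - 3) = -4*57 - 15/(-8) = -228 - ⅛*(-15) = -228 + 15/8 = -1809/8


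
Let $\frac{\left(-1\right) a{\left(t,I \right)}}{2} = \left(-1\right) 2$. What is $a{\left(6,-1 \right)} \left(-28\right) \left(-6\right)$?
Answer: $672$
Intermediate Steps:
$a{\left(t,I \right)} = 4$ ($a{\left(t,I \right)} = - 2 \left(\left(-1\right) 2\right) = \left(-2\right) \left(-2\right) = 4$)
$a{\left(6,-1 \right)} \left(-28\right) \left(-6\right) = 4 \left(-28\right) \left(-6\right) = \left(-112\right) \left(-6\right) = 672$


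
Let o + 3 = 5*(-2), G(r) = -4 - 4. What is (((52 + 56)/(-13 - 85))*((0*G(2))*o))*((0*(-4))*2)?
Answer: 0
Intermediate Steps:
G(r) = -8
o = -13 (o = -3 + 5*(-2) = -3 - 10 = -13)
(((52 + 56)/(-13 - 85))*((0*G(2))*o))*((0*(-4))*2) = (((52 + 56)/(-13 - 85))*((0*(-8))*(-13)))*((0*(-4))*2) = ((108/(-98))*(0*(-13)))*(0*2) = ((108*(-1/98))*0)*0 = -54/49*0*0 = 0*0 = 0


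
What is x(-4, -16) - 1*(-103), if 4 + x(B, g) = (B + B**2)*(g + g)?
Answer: -285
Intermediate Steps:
x(B, g) = -4 + 2*g*(B + B**2) (x(B, g) = -4 + (B + B**2)*(g + g) = -4 + (B + B**2)*(2*g) = -4 + 2*g*(B + B**2))
x(-4, -16) - 1*(-103) = (-4 + 2*(-4)*(-16) + 2*(-16)*(-4)**2) - 1*(-103) = (-4 + 128 + 2*(-16)*16) + 103 = (-4 + 128 - 512) + 103 = -388 + 103 = -285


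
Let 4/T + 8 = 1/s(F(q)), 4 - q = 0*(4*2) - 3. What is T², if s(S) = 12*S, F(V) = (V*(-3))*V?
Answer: 49787136/199176769 ≈ 0.24996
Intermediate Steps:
q = 7 (q = 4 - (0*(4*2) - 3) = 4 - (0*8 - 3) = 4 - (0 - 3) = 4 - 1*(-3) = 4 + 3 = 7)
F(V) = -3*V² (F(V) = (-3*V)*V = -3*V²)
T = -7056/14113 (T = 4/(-8 + 1/(12*(-3*7²))) = 4/(-8 + 1/(12*(-3*49))) = 4/(-8 + 1/(12*(-147))) = 4/(-8 + 1/(-1764)) = 4/(-8 - 1/1764) = 4/(-14113/1764) = 4*(-1764/14113) = -7056/14113 ≈ -0.49996)
T² = (-7056/14113)² = 49787136/199176769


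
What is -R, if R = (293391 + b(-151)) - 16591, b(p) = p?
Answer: -276649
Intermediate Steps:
R = 276649 (R = (293391 - 151) - 16591 = 293240 - 16591 = 276649)
-R = -1*276649 = -276649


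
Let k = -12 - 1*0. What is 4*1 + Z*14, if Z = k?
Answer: -164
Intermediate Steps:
k = -12 (k = -12 + 0 = -12)
Z = -12
4*1 + Z*14 = 4*1 - 12*14 = 4 - 168 = -164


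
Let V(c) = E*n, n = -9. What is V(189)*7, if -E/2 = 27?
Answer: 3402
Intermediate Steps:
E = -54 (E = -2*27 = -54)
V(c) = 486 (V(c) = -54*(-9) = 486)
V(189)*7 = 486*7 = 3402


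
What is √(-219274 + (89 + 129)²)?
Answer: 5*I*√6870 ≈ 414.43*I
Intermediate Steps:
√(-219274 + (89 + 129)²) = √(-219274 + 218²) = √(-219274 + 47524) = √(-171750) = 5*I*√6870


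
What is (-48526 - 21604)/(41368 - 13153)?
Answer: -14026/5643 ≈ -2.4856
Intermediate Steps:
(-48526 - 21604)/(41368 - 13153) = -70130/28215 = -70130*1/28215 = -14026/5643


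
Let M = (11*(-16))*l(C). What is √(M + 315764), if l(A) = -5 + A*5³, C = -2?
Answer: 2*√90161 ≈ 600.54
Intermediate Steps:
l(A) = -5 + 125*A (l(A) = -5 + A*125 = -5 + 125*A)
M = 44880 (M = (11*(-16))*(-5 + 125*(-2)) = -176*(-5 - 250) = -176*(-255) = 44880)
√(M + 315764) = √(44880 + 315764) = √360644 = 2*√90161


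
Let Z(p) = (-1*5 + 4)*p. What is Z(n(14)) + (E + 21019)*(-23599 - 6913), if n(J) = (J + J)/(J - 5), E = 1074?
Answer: -6066914572/9 ≈ -6.7410e+8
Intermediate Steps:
n(J) = 2*J/(-5 + J) (n(J) = (2*J)/(-5 + J) = 2*J/(-5 + J))
Z(p) = -p (Z(p) = (-5 + 4)*p = -p)
Z(n(14)) + (E + 21019)*(-23599 - 6913) = -2*14/(-5 + 14) + (1074 + 21019)*(-23599 - 6913) = -2*14/9 + 22093*(-30512) = -2*14/9 - 674101616 = -1*28/9 - 674101616 = -28/9 - 674101616 = -6066914572/9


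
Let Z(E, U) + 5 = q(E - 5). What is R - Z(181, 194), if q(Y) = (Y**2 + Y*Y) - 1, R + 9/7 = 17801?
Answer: -309024/7 ≈ -44146.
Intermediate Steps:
R = 124598/7 (R = -9/7 + 17801 = 124598/7 ≈ 17800.)
q(Y) = -1 + 2*Y**2 (q(Y) = (Y**2 + Y**2) - 1 = 2*Y**2 - 1 = -1 + 2*Y**2)
Z(E, U) = -6 + 2*(-5 + E)**2 (Z(E, U) = -5 + (-1 + 2*(E - 5)**2) = -5 + (-1 + 2*(-5 + E)**2) = -6 + 2*(-5 + E)**2)
R - Z(181, 194) = 124598/7 - (-6 + 2*(-5 + 181)**2) = 124598/7 - (-6 + 2*176**2) = 124598/7 - (-6 + 2*30976) = 124598/7 - (-6 + 61952) = 124598/7 - 1*61946 = 124598/7 - 61946 = -309024/7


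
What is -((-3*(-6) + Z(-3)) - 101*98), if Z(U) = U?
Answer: 9883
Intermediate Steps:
-((-3*(-6) + Z(-3)) - 101*98) = -((-3*(-6) - 3) - 101*98) = -((18 - 3) - 9898) = -(15 - 9898) = -1*(-9883) = 9883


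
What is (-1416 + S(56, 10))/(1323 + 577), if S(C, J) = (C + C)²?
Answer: 2782/475 ≈ 5.8568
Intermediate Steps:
S(C, J) = 4*C² (S(C, J) = (2*C)² = 4*C²)
(-1416 + S(56, 10))/(1323 + 577) = (-1416 + 4*56²)/(1323 + 577) = (-1416 + 4*3136)/1900 = (-1416 + 12544)*(1/1900) = 11128*(1/1900) = 2782/475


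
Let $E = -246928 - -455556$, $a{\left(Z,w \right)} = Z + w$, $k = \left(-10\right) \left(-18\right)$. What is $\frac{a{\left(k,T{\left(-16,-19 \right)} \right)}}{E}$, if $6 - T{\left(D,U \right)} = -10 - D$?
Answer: $\frac{45}{52157} \approx 0.00086278$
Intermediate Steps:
$k = 180$
$T{\left(D,U \right)} = 16 + D$ ($T{\left(D,U \right)} = 6 - \left(-10 - D\right) = 6 + \left(10 + D\right) = 16 + D$)
$E = 208628$ ($E = -246928 + 455556 = 208628$)
$\frac{a{\left(k,T{\left(-16,-19 \right)} \right)}}{E} = \frac{180 + \left(16 - 16\right)}{208628} = \left(180 + 0\right) \frac{1}{208628} = 180 \cdot \frac{1}{208628} = \frac{45}{52157}$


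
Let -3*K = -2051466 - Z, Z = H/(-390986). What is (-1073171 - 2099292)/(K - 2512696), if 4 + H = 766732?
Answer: 620194309259/357532192670 ≈ 1.7347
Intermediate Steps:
H = 766728 (H = -4 + 766732 = 766728)
Z = -383364/195493 (Z = 766728/(-390986) = 766728*(-1/390986) = -383364/195493 ≈ -1.9610)
K = 133682286458/195493 (K = -(-2051466 - 1*(-383364/195493))/3 = -(-2051466 + 383364/195493)/3 = -⅓*(-401046859374/195493) = 133682286458/195493 ≈ 6.8382e+5)
(-1073171 - 2099292)/(K - 2512696) = (-1073171 - 2099292)/(133682286458/195493 - 2512696) = -3172463/(-357532192670/195493) = -3172463*(-195493/357532192670) = 620194309259/357532192670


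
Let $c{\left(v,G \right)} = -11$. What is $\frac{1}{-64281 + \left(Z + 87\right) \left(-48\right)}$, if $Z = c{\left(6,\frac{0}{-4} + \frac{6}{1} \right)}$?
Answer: $- \frac{1}{67929} \approx -1.4721 \cdot 10^{-5}$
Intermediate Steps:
$Z = -11$
$\frac{1}{-64281 + \left(Z + 87\right) \left(-48\right)} = \frac{1}{-64281 + \left(-11 + 87\right) \left(-48\right)} = \frac{1}{-64281 + 76 \left(-48\right)} = \frac{1}{-64281 - 3648} = \frac{1}{-67929} = - \frac{1}{67929}$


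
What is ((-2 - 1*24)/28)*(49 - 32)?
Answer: -221/14 ≈ -15.786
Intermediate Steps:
((-2 - 1*24)/28)*(49 - 32) = ((-2 - 24)*(1/28))*17 = -26*1/28*17 = -13/14*17 = -221/14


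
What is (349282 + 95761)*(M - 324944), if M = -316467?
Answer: -285455475673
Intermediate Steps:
(349282 + 95761)*(M - 324944) = (349282 + 95761)*(-316467 - 324944) = 445043*(-641411) = -285455475673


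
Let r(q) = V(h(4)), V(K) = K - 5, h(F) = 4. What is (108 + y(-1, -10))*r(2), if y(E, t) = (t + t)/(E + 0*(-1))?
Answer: -128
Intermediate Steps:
V(K) = -5 + K
y(E, t) = 2*t/E (y(E, t) = (2*t)/(E + 0) = (2*t)/E = 2*t/E)
r(q) = -1 (r(q) = -5 + 4 = -1)
(108 + y(-1, -10))*r(2) = (108 + 2*(-10)/(-1))*(-1) = (108 + 2*(-10)*(-1))*(-1) = (108 + 20)*(-1) = 128*(-1) = -128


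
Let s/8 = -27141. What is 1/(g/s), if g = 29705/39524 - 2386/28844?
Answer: -61883122356192/190626689 ≈ -3.2463e+5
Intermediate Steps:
s = -217128 (s = 8*(-27141) = -217128)
g = 190626689/285007564 (g = 29705*(1/39524) - 2386*1/28844 = 29705/39524 - 1193/14422 = 190626689/285007564 ≈ 0.66885)
1/(g/s) = 1/((190626689/285007564)/(-217128)) = 1/((190626689/285007564)*(-1/217128)) = 1/(-190626689/61883122356192) = -61883122356192/190626689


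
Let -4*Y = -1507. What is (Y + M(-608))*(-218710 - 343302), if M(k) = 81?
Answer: -257260993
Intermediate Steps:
Y = 1507/4 (Y = -¼*(-1507) = 1507/4 ≈ 376.75)
(Y + M(-608))*(-218710 - 343302) = (1507/4 + 81)*(-218710 - 343302) = (1831/4)*(-562012) = -257260993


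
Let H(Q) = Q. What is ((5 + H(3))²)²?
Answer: 4096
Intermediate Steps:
((5 + H(3))²)² = ((5 + 3)²)² = (8²)² = 64² = 4096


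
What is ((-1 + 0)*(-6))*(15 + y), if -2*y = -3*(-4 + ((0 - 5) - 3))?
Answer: -18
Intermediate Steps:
y = -18 (y = -(-3)*(-4 + ((0 - 5) - 3))/2 = -(-3)*(-4 + (-5 - 3))/2 = -(-3)*(-4 - 8)/2 = -(-3)*(-12)/2 = -½*36 = -18)
((-1 + 0)*(-6))*(15 + y) = ((-1 + 0)*(-6))*(15 - 18) = -1*(-6)*(-3) = 6*(-3) = -18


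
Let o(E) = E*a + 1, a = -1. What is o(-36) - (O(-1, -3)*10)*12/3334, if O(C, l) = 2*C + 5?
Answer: 61499/1667 ≈ 36.892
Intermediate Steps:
O(C, l) = 5 + 2*C
o(E) = 1 - E (o(E) = E*(-1) + 1 = -E + 1 = 1 - E)
o(-36) - (O(-1, -3)*10)*12/3334 = (1 - 1*(-36)) - ((5 + 2*(-1))*10)*12/3334 = (1 + 36) - ((5 - 2)*10)*12/3334 = 37 - (3*10)*12/3334 = 37 - 30*12/3334 = 37 - 360/3334 = 37 - 1*180/1667 = 37 - 180/1667 = 61499/1667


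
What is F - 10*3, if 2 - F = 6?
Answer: -34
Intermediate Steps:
F = -4 (F = 2 - 1*6 = 2 - 6 = -4)
F - 10*3 = -4 - 10*3 = -4 - 30 = -34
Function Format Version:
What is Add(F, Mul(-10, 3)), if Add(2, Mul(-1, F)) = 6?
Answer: -34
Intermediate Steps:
F = -4 (F = Add(2, Mul(-1, 6)) = Add(2, -6) = -4)
Add(F, Mul(-10, 3)) = Add(-4, Mul(-10, 3)) = Add(-4, -30) = -34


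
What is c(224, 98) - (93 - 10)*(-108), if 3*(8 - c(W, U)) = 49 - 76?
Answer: 8981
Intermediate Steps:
c(W, U) = 17 (c(W, U) = 8 - (49 - 76)/3 = 8 - 1/3*(-27) = 8 + 9 = 17)
c(224, 98) - (93 - 10)*(-108) = 17 - (93 - 10)*(-108) = 17 - 83*(-108) = 17 - 1*(-8964) = 17 + 8964 = 8981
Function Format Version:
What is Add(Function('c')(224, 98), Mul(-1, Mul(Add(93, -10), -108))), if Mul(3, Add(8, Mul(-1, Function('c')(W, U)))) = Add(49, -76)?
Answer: 8981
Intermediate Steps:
Function('c')(W, U) = 17 (Function('c')(W, U) = Add(8, Mul(Rational(-1, 3), Add(49, -76))) = Add(8, Mul(Rational(-1, 3), -27)) = Add(8, 9) = 17)
Add(Function('c')(224, 98), Mul(-1, Mul(Add(93, -10), -108))) = Add(17, Mul(-1, Mul(Add(93, -10), -108))) = Add(17, Mul(-1, Mul(83, -108))) = Add(17, Mul(-1, -8964)) = Add(17, 8964) = 8981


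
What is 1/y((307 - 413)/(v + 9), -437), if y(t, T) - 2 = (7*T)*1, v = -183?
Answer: -1/3057 ≈ -0.00032712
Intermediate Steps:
y(t, T) = 2 + 7*T (y(t, T) = 2 + (7*T)*1 = 2 + 7*T)
1/y((307 - 413)/(v + 9), -437) = 1/(2 + 7*(-437)) = 1/(2 - 3059) = 1/(-3057) = -1/3057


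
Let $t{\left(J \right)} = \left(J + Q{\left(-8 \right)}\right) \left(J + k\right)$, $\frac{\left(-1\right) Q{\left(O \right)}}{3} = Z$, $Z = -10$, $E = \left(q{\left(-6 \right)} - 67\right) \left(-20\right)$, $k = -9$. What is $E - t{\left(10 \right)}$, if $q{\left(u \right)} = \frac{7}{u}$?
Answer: $\frac{3970}{3} \approx 1323.3$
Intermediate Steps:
$E = \frac{4090}{3}$ ($E = \left(\frac{7}{-6} - 67\right) \left(-20\right) = \left(7 \left(- \frac{1}{6}\right) - 67\right) \left(-20\right) = \left(- \frac{7}{6} - 67\right) \left(-20\right) = \left(- \frac{409}{6}\right) \left(-20\right) = \frac{4090}{3} \approx 1363.3$)
$Q{\left(O \right)} = 30$ ($Q{\left(O \right)} = \left(-3\right) \left(-10\right) = 30$)
$t{\left(J \right)} = \left(-9 + J\right) \left(30 + J\right)$ ($t{\left(J \right)} = \left(J + 30\right) \left(J - 9\right) = \left(30 + J\right) \left(-9 + J\right) = \left(-9 + J\right) \left(30 + J\right)$)
$E - t{\left(10 \right)} = \frac{4090}{3} - \left(-270 + 10^{2} + 21 \cdot 10\right) = \frac{4090}{3} - \left(-270 + 100 + 210\right) = \frac{4090}{3} - 40 = \frac{3970}{3}$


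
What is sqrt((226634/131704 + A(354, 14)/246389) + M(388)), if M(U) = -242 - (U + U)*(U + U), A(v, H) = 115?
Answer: I*sqrt(39647634088248071682888377)/8112604214 ≈ 776.15*I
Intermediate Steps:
M(U) = -242 - 4*U**2 (M(U) = -242 - 2*U*2*U = -242 - 4*U**2)
sqrt((226634/131704 + A(354, 14)/246389) + M(388)) = sqrt((226634/131704 + 115/246389) + (-242 - 4*388**2)) = sqrt((226634*(1/131704) + 115*(1/246389)) + (-242 - 4*150544)) = sqrt((113317/65852 + 115/246389) + (-242 - 602176)) = sqrt(27927635293/16225208428 - 602418) = sqrt(-9774329683143611/16225208428) = I*sqrt(39647634088248071682888377)/8112604214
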